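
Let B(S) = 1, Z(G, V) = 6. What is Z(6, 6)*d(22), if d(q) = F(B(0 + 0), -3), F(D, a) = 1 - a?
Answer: 24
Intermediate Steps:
d(q) = 4 (d(q) = 1 - 1*(-3) = 1 + 3 = 4)
Z(6, 6)*d(22) = 6*4 = 24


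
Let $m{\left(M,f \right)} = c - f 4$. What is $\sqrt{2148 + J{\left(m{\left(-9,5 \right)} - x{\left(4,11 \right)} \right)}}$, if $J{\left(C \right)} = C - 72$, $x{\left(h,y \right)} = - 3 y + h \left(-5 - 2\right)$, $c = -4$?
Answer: $\sqrt{2113} \approx 45.967$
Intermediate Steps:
$x{\left(h,y \right)} = - 7 h - 3 y$ ($x{\left(h,y \right)} = - 3 y + h \left(-7\right) = - 3 y - 7 h = - 7 h - 3 y$)
$m{\left(M,f \right)} = -4 - 4 f$ ($m{\left(M,f \right)} = -4 - f 4 = -4 - 4 f$)
$J{\left(C \right)} = -72 + C$ ($J{\left(C \right)} = C - 72 = -72 + C$)
$\sqrt{2148 + J{\left(m{\left(-9,5 \right)} - x{\left(4,11 \right)} \right)}} = \sqrt{2148 - 35} = \sqrt{2113}$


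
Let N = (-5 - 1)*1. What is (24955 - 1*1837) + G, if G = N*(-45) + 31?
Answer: 23419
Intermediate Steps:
N = -6 (N = -6*1 = -6)
G = 301 (G = -6*(-45) + 31 = 270 + 31 = 301)
(24955 - 1*1837) + G = (24955 - 1*1837) + 301 = (24955 - 1837) + 301 = 23118 + 301 = 23419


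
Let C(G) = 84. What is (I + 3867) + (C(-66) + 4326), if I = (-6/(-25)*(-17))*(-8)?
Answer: 207741/25 ≈ 8309.6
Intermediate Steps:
I = 816/25 (I = (-6*(-1/25)*(-17))*(-8) = ((6/25)*(-17))*(-8) = -102/25*(-8) = 816/25 ≈ 32.640)
(I + 3867) + (C(-66) + 4326) = (816/25 + 3867) + (84 + 4326) = 97491/25 + 4410 = 207741/25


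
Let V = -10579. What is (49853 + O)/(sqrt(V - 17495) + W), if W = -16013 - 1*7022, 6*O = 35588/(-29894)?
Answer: -51493578679660/23794396806459 - 2235449476*I*sqrt(28074)/23794396806459 ≈ -2.1641 - 0.015741*I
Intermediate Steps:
O = -8897/44841 (O = (35588/(-29894))/6 = (35588*(-1/29894))/6 = (1/6)*(-17794/14947) = -8897/44841 ≈ -0.19841)
W = -23035 (W = -16013 - 7022 = -23035)
(49853 + O)/(sqrt(V - 17495) + W) = (49853 - 8897/44841)/(sqrt(-10579 - 17495) - 23035) = 2235449476/(44841*(sqrt(-28074) - 23035)) = 2235449476/(44841*(I*sqrt(28074) - 23035)) = 2235449476/(44841*(-23035 + I*sqrt(28074)))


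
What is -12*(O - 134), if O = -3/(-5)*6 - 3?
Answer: 8004/5 ≈ 1600.8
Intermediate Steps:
O = ⅗ (O = -3*(-⅕)*6 - 3 = (⅗)*6 - 3 = 18/5 - 3 = ⅗ ≈ 0.60000)
-12*(O - 134) = -12*(⅗ - 134) = -12*(-667/5) = 8004/5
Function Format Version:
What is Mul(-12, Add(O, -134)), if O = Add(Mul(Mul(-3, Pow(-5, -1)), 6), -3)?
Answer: Rational(8004, 5) ≈ 1600.8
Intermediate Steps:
O = Rational(3, 5) (O = Add(Mul(Mul(-3, Rational(-1, 5)), 6), -3) = Add(Mul(Rational(3, 5), 6), -3) = Add(Rational(18, 5), -3) = Rational(3, 5) ≈ 0.60000)
Mul(-12, Add(O, -134)) = Mul(-12, Add(Rational(3, 5), -134)) = Mul(-12, Rational(-667, 5)) = Rational(8004, 5)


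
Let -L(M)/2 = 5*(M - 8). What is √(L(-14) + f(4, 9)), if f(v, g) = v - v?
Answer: 2*√55 ≈ 14.832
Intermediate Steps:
f(v, g) = 0
L(M) = 80 - 10*M (L(M) = -10*(M - 8) = -10*(-8 + M) = -2*(-40 + 5*M) = 80 - 10*M)
√(L(-14) + f(4, 9)) = √((80 - 10*(-14)) + 0) = √((80 + 140) + 0) = √(220 + 0) = √220 = 2*√55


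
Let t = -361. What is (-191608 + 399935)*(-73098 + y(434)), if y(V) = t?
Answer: -15303493093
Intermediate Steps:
y(V) = -361
(-191608 + 399935)*(-73098 + y(434)) = (-191608 + 399935)*(-73098 - 361) = 208327*(-73459) = -15303493093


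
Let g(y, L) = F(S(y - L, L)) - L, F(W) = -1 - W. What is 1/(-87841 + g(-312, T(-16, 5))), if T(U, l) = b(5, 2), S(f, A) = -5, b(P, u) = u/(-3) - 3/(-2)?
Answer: -6/527027 ≈ -1.1385e-5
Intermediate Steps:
b(P, u) = 3/2 - u/3 (b(P, u) = u*(-⅓) - 3*(-½) = -u/3 + 3/2 = 3/2 - u/3)
T(U, l) = ⅚ (T(U, l) = 3/2 - ⅓*2 = 3/2 - ⅔ = ⅚)
g(y, L) = 4 - L (g(y, L) = (-1 - 1*(-5)) - L = (-1 + 5) - L = 4 - L)
1/(-87841 + g(-312, T(-16, 5))) = 1/(-87841 + (4 - 1*⅚)) = 1/(-87841 + (4 - ⅚)) = 1/(-87841 + 19/6) = 1/(-527027/6) = -6/527027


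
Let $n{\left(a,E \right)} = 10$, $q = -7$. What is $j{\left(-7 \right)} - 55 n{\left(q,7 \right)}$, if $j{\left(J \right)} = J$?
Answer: $-557$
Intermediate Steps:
$j{\left(-7 \right)} - 55 n{\left(q,7 \right)} = -7 - 550 = -557$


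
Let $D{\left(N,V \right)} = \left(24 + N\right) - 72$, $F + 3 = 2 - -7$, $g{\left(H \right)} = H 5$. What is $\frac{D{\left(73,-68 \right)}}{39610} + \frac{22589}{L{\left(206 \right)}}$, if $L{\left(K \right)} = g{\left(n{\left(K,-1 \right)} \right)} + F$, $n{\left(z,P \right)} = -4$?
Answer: $- \frac{6391071}{3961} \approx -1613.5$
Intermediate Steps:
$g{\left(H \right)} = 5 H$
$F = 6$ ($F = -3 + \left(2 - -7\right) = -3 + \left(2 + 7\right) = -3 + 9 = 6$)
$L{\left(K \right)} = -14$ ($L{\left(K \right)} = 5 \left(-4\right) + 6 = -20 + 6 = -14$)
$D{\left(N,V \right)} = -48 + N$
$\frac{D{\left(73,-68 \right)}}{39610} + \frac{22589}{L{\left(206 \right)}} = \frac{-48 + 73}{39610} + \frac{22589}{-14} = 25 \cdot \frac{1}{39610} + 22589 \left(- \frac{1}{14}\right) = \frac{5}{7922} - \frac{3227}{2} = - \frac{6391071}{3961}$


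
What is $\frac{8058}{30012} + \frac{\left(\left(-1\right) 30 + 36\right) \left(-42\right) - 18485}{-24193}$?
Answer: $\frac{126213673}{121013386} \approx 1.043$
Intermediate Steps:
$\frac{8058}{30012} + \frac{\left(\left(-1\right) 30 + 36\right) \left(-42\right) - 18485}{-24193} = 8058 \cdot \frac{1}{30012} + \left(\left(-30 + 36\right) \left(-42\right) - 18485\right) \left(- \frac{1}{24193}\right) = \frac{1343}{5002} + \left(6 \left(-42\right) - 18485\right) \left(- \frac{1}{24193}\right) = \frac{1343}{5002} + \left(-252 - 18485\right) \left(- \frac{1}{24193}\right) = \frac{1343}{5002} - - \frac{18737}{24193} = \frac{1343}{5002} + \frac{18737}{24193} = \frac{126213673}{121013386}$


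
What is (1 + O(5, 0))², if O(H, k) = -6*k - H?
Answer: 16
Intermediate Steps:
O(H, k) = -H - 6*k
(1 + O(5, 0))² = (1 + (-1*5 - 6*0))² = (1 + (-5 + 0))² = (1 - 5)² = (-4)² = 16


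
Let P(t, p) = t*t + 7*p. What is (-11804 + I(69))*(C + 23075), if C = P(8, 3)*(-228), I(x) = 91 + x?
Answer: -43024580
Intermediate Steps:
P(t, p) = t² + 7*p
C = -19380 (C = (8² + 7*3)*(-228) = (64 + 21)*(-228) = 85*(-228) = -19380)
(-11804 + I(69))*(C + 23075) = (-11804 + (91 + 69))*(-19380 + 23075) = (-11804 + 160)*3695 = -11644*3695 = -43024580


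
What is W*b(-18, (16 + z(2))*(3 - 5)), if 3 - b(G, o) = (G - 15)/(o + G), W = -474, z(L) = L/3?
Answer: -7821/7 ≈ -1117.3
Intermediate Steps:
z(L) = L/3 (z(L) = L*(⅓) = L/3)
b(G, o) = 3 - (-15 + G)/(G + o) (b(G, o) = 3 - (G - 15)/(o + G) = 3 - (-15 + G)/(G + o))
W*b(-18, (16 + z(2))*(3 - 5)) = -474*(15 + 2*(-18) + 3*((16 + (⅓)*2)*(3 - 5)))/(-18 + (16 + (⅓)*2)*(3 - 5)) = -474*(15 - 36 + 3*((16 + ⅔)*(-2)))/(-18 + (16 + ⅔)*(-2)) = -474*(15 - 36 + 3*((50/3)*(-2)))/(-18 + (50/3)*(-2)) = -474*(15 - 36 + 3*(-100/3))/(-18 - 100/3) = -474*(15 - 36 - 100)/(-154/3) = -(-711)*(-121)/77 = -474*33/14 = -7821/7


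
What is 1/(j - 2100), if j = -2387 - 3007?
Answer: -1/7494 ≈ -0.00013344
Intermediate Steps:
j = -5394
1/(j - 2100) = 1/(-5394 - 2100) = 1/(-7494) = -1/7494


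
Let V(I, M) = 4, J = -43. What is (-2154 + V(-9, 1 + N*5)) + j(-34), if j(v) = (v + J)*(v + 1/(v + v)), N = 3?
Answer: 31901/68 ≈ 469.13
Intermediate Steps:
j(v) = (-43 + v)*(v + 1/(2*v)) (j(v) = (v - 43)*(v + 1/(v + v)) = (-43 + v)*(v + 1/(2*v)))
(-2154 + V(-9, 1 + N*5)) + j(-34) = (-2154 + 4) + (1/2 + (-34)**2 - 43*(-34) - 43/2/(-34)) = -2150 + (1/2 + 1156 + 1462 - 43/2*(-1/34)) = -2150 + (1/2 + 1156 + 1462 + 43/68) = -2150 + 178101/68 = 31901/68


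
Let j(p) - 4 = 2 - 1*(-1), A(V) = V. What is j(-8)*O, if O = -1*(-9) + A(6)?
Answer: 105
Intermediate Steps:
j(p) = 7 (j(p) = 4 + (2 - 1*(-1)) = 4 + (2 + 1) = 4 + 3 = 7)
O = 15 (O = -1*(-9) + 6 = 9 + 6 = 15)
j(-8)*O = 7*15 = 105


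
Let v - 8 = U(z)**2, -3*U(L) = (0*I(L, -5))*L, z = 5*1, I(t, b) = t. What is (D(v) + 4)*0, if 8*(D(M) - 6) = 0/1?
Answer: 0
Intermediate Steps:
z = 5
U(L) = 0 (U(L) = -0*L*L/3 = -0*L = -1/3*0 = 0)
v = 8 (v = 8 + 0**2 = 8 + 0 = 8)
D(M) = 6 (D(M) = 6 + (0/1)/8 = 6 + (0*1)/8 = 6 + (1/8)*0 = 6 + 0 = 6)
(D(v) + 4)*0 = (6 + 4)*0 = 10*0 = 0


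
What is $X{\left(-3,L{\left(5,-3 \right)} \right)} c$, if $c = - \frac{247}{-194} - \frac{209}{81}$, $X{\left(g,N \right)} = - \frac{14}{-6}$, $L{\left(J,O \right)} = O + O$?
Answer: $- \frac{143773}{47142} \approx -3.0498$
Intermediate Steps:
$L{\left(J,O \right)} = 2 O$
$X{\left(g,N \right)} = \frac{7}{3}$ ($X{\left(g,N \right)} = \left(-14\right) \left(- \frac{1}{6}\right) = \frac{7}{3}$)
$c = - \frac{20539}{15714}$ ($c = \left(-247\right) \left(- \frac{1}{194}\right) - \frac{209}{81} = \frac{247}{194} - \frac{209}{81} = - \frac{20539}{15714} \approx -1.3071$)
$X{\left(-3,L{\left(5,-3 \right)} \right)} c = \frac{7}{3} \left(- \frac{20539}{15714}\right) = - \frac{143773}{47142}$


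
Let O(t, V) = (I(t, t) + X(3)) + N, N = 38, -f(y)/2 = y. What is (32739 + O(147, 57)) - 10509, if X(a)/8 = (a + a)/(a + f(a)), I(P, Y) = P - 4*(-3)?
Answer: 22411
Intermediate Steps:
I(P, Y) = 12 + P (I(P, Y) = P + 12 = 12 + P)
f(y) = -2*y
X(a) = -16 (X(a) = 8*((a + a)/(a - 2*a)) = 8*((2*a)/((-a))) = 8*((2*a)*(-1/a)) = 8*(-2) = -16)
O(t, V) = 34 + t (O(t, V) = ((12 + t) - 16) + 38 = (-4 + t) + 38 = 34 + t)
(32739 + O(147, 57)) - 10509 = (32739 + (34 + 147)) - 10509 = (32739 + 181) - 10509 = 32920 - 10509 = 22411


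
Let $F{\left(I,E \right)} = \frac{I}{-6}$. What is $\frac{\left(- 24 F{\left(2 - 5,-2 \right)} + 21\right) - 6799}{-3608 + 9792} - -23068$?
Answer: $\frac{71322861}{3092} \approx 23067.0$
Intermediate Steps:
$F{\left(I,E \right)} = - \frac{I}{6}$ ($F{\left(I,E \right)} = I \left(- \frac{1}{6}\right) = - \frac{I}{6}$)
$\frac{\left(- 24 F{\left(2 - 5,-2 \right)} + 21\right) - 6799}{-3608 + 9792} - -23068 = \frac{\left(- 24 \left(- \frac{2 - 5}{6}\right) + 21\right) - 6799}{-3608 + 9792} - -23068 = \frac{\left(- 24 \left(- \frac{2 - 5}{6}\right) + 21\right) - 6799}{6184} + 23068 = \left(\left(- 24 \left(\left(- \frac{1}{6}\right) \left(-3\right)\right) + 21\right) - 6799\right) \frac{1}{6184} + 23068 = \left(\left(\left(-24\right) \frac{1}{2} + 21\right) - 6799\right) \frac{1}{6184} + 23068 = \left(\left(-12 + 21\right) - 6799\right) \frac{1}{6184} + 23068 = \left(9 - 6799\right) \frac{1}{6184} + 23068 = \left(-6790\right) \frac{1}{6184} + 23068 = - \frac{3395}{3092} + 23068 = \frac{71322861}{3092}$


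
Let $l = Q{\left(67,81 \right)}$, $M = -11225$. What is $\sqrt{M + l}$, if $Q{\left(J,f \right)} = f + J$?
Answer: $i \sqrt{11077} \approx 105.25 i$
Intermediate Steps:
$Q{\left(J,f \right)} = J + f$
$l = 148$ ($l = 67 + 81 = 148$)
$\sqrt{M + l} = \sqrt{-11225 + 148} = \sqrt{-11077} = i \sqrt{11077}$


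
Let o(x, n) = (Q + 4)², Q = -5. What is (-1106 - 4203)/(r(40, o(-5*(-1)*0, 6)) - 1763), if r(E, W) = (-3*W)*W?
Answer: 5309/1766 ≈ 3.0062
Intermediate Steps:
o(x, n) = 1 (o(x, n) = (-5 + 4)² = (-1)² = 1)
r(E, W) = -3*W²
(-1106 - 4203)/(r(40, o(-5*(-1)*0, 6)) - 1763) = (-1106 - 4203)/(-3*1² - 1763) = -5309/(-3*1 - 1763) = -5309/(-3 - 1763) = -5309/(-1766) = -5309*(-1/1766) = 5309/1766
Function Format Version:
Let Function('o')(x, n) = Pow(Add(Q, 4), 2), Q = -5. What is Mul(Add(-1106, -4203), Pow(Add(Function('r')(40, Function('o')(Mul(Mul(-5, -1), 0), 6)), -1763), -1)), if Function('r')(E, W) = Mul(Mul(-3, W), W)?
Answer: Rational(5309, 1766) ≈ 3.0062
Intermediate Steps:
Function('o')(x, n) = 1 (Function('o')(x, n) = Pow(Add(-5, 4), 2) = Pow(-1, 2) = 1)
Function('r')(E, W) = Mul(-3, Pow(W, 2))
Mul(Add(-1106, -4203), Pow(Add(Function('r')(40, Function('o')(Mul(Mul(-5, -1), 0), 6)), -1763), -1)) = Mul(Add(-1106, -4203), Pow(Add(Mul(-3, Pow(1, 2)), -1763), -1)) = Mul(-5309, Pow(Add(Mul(-3, 1), -1763), -1)) = Mul(-5309, Pow(Add(-3, -1763), -1)) = Mul(-5309, Pow(-1766, -1)) = Mul(-5309, Rational(-1, 1766)) = Rational(5309, 1766)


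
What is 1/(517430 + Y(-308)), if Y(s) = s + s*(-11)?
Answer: 1/520510 ≈ 1.9212e-6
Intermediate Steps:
Y(s) = -10*s (Y(s) = s - 11*s = -10*s)
1/(517430 + Y(-308)) = 1/(517430 - 10*(-308)) = 1/(517430 + 3080) = 1/520510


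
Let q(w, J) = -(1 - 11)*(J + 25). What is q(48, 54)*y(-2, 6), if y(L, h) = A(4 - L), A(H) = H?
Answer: 4740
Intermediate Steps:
y(L, h) = 4 - L
q(w, J) = 250 + 10*J (q(w, J) = -(-10)*(25 + J) = -(-250 - 10*J) = 250 + 10*J)
q(48, 54)*y(-2, 6) = (250 + 10*54)*(4 - 1*(-2)) = (250 + 540)*(4 + 2) = 790*6 = 4740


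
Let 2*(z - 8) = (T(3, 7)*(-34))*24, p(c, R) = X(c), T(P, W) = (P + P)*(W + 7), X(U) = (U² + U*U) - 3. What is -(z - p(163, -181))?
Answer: 87399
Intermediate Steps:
X(U) = -3 + 2*U² (X(U) = (U² + U²) - 3 = 2*U² - 3 = -3 + 2*U²)
T(P, W) = 2*P*(7 + W) (T(P, W) = (2*P)*(7 + W) = 2*P*(7 + W))
p(c, R) = -3 + 2*c²
z = -34264 (z = 8 + (((2*3*(7 + 7))*(-34))*24)/2 = 8 + (((2*3*14)*(-34))*24)/2 = 8 + ((84*(-34))*24)/2 = 8 + (-2856*24)/2 = 8 + (½)*(-68544) = 8 - 34272 = -34264)
-(z - p(163, -181)) = -(-34264 - (-3 + 2*163²)) = -(-34264 - (-3 + 2*26569)) = -(-34264 - (-3 + 53138)) = -(-34264 - 1*53135) = -(-34264 - 53135) = -1*(-87399) = 87399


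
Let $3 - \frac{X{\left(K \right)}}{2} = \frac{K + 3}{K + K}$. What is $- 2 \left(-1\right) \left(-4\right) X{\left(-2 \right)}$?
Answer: $-52$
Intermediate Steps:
$X{\left(K \right)} = 6 - \frac{3 + K}{K}$ ($X{\left(K \right)} = 6 - 2 \frac{K + 3}{K + K} = 6 - 2 \frac{3 + K}{2 K} = 6 - \frac{3 + K}{K}$)
$- 2 \left(-1\right) \left(-4\right) X{\left(-2 \right)} = - 2 \left(-1\right) \left(-4\right) \left(5 - \frac{3}{-2}\right) = - 2 \cdot 4 \left(5 - - \frac{3}{2}\right) = - 2 \cdot 4 \left(5 + \frac{3}{2}\right) = - 2 \cdot 4 \cdot \frac{13}{2} = \left(-2\right) 26 = -52$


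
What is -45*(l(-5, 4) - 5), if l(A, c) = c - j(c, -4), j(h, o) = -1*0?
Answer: 45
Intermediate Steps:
j(h, o) = 0
l(A, c) = c (l(A, c) = c - 1*0 = c + 0 = c)
-45*(l(-5, 4) - 5) = -45*(4 - 5) = -45*(-1) = 45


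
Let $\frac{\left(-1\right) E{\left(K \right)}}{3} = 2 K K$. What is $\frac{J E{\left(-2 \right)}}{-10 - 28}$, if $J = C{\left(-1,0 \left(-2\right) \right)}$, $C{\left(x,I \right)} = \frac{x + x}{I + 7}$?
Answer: $- \frac{24}{133} \approx -0.18045$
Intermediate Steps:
$C{\left(x,I \right)} = \frac{2 x}{7 + I}$
$J = - \frac{2}{7}$ ($J = 2 \left(-1\right) \frac{1}{7 + 0 \left(-2\right)} = 2 \left(-1\right) \frac{1}{7 + 0} = 2 \left(-1\right) \frac{1}{7} = - \frac{2}{7} \approx -0.28571$)
$E{\left(K \right)} = - 6 K^{2}$ ($E{\left(K \right)} = - 3 \cdot 2 K K = - 3 \cdot 2 K^{2} = - 6 K^{2}$)
$\frac{J E{\left(-2 \right)}}{-10 - 28} = \frac{\left(- \frac{2}{7}\right) \left(- 6 \left(-2\right)^{2}\right)}{-10 - 28} = \frac{\left(- \frac{2}{7}\right) \left(\left(-6\right) 4\right)}{-38} = \left(- \frac{2}{7}\right) \left(-24\right) \left(- \frac{1}{38}\right) = \frac{48}{7} \left(- \frac{1}{38}\right) = - \frac{24}{133}$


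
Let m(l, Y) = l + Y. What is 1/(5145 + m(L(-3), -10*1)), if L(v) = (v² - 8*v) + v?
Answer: 1/5165 ≈ 0.00019361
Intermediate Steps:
L(v) = v² - 7*v
m(l, Y) = Y + l
1/(5145 + m(L(-3), -10*1)) = 1/(5145 + (-10*1 - 3*(-7 - 3))) = 1/(5145 + (-10 - 3*(-10))) = 1/(5145 + (-10 + 30)) = 1/(5145 + 20) = 1/5165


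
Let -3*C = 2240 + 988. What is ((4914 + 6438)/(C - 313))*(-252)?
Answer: 953568/463 ≈ 2059.5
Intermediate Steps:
C = -1076 (C = -(2240 + 988)/3 = -⅓*3228 = -1076)
((4914 + 6438)/(C - 313))*(-252) = ((4914 + 6438)/(-1076 - 313))*(-252) = (11352/(-1389))*(-252) = (11352*(-1/1389))*(-252) = -3784/463*(-252) = 953568/463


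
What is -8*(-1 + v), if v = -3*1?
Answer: 32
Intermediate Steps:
v = -3
-8*(-1 + v) = -8*(-1 - 3) = -8*(-4) = 32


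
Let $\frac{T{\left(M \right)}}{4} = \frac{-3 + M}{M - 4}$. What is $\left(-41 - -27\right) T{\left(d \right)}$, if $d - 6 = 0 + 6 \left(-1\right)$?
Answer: $-42$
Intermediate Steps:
$d = 0$ ($d = 6 + \left(0 + 6 \left(-1\right)\right) = 6 + \left(0 - 6\right) = 6 - 6 = 0$)
$T{\left(M \right)} = \frac{4 \left(-3 + M\right)}{-4 + M}$ ($T{\left(M \right)} = 4 \frac{-3 + M}{M - 4} = 4 \frac{-3 + M}{-4 + M} = \frac{4 \left(-3 + M\right)}{-4 + M}$)
$\left(-41 - -27\right) T{\left(d \right)} = \left(-41 - -27\right) \frac{4 \left(-3 + 0\right)}{-4 + 0} = \left(-41 + 27\right) 4 \frac{1}{-4} \left(-3\right) = - 14 \cdot 4 \left(- \frac{1}{4}\right) \left(-3\right) = \left(-14\right) 3 = -42$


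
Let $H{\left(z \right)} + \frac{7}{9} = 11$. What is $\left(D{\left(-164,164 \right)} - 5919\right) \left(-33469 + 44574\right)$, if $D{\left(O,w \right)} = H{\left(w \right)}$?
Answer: $- \frac{590552795}{9} \approx -6.5617 \cdot 10^{7}$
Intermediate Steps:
$H{\left(z \right)} = \frac{92}{9}$ ($H{\left(z \right)} = - \frac{7}{9} + 11 = \frac{92}{9}$)
$D{\left(O,w \right)} = \frac{92}{9}$
$\left(D{\left(-164,164 \right)} - 5919\right) \left(-33469 + 44574\right) = \left(\frac{92}{9} - 5919\right) \left(-33469 + 44574\right) = \left(- \frac{53179}{9}\right) 11105 = - \frac{590552795}{9}$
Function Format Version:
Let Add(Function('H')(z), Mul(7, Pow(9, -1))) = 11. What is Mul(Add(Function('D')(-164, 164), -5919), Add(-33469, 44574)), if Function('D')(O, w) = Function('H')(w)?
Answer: Rational(-590552795, 9) ≈ -6.5617e+7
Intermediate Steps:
Function('H')(z) = Rational(92, 9) (Function('H')(z) = Add(Rational(-7, 9), 11) = Rational(92, 9))
Function('D')(O, w) = Rational(92, 9)
Mul(Add(Function('D')(-164, 164), -5919), Add(-33469, 44574)) = Mul(Add(Rational(92, 9), -5919), Add(-33469, 44574)) = Mul(Rational(-53179, 9), 11105) = Rational(-590552795, 9)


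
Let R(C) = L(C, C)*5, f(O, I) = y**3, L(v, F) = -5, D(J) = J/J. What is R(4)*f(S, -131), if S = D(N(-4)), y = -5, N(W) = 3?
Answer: 3125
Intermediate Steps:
D(J) = 1
S = 1
f(O, I) = -125 (f(O, I) = (-5)**3 = -125)
R(C) = -25 (R(C) = -5*5 = -25)
R(4)*f(S, -131) = -25*(-125) = 3125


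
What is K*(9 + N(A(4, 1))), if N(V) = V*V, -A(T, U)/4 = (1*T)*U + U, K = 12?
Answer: 4908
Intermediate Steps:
A(T, U) = -4*U - 4*T*U (A(T, U) = -4*((1*T)*U + U) = -4*(T*U + U) = -4*(U + T*U) = -4*U - 4*T*U)
N(V) = V**2
K*(9 + N(A(4, 1))) = 12*(9 + (-4*1*(1 + 4))**2) = 12*(9 + (-4*1*5)**2) = 12*(9 + (-20)**2) = 12*(9 + 400) = 12*409 = 4908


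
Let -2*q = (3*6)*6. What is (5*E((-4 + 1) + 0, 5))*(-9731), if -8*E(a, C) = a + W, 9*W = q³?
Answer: -851413845/8 ≈ -1.0643e+8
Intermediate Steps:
q = -54 (q = -3*6*6/2 = -9*6 = -½*108 = -54)
W = -17496 (W = (⅑)*(-54)³ = (⅑)*(-157464) = -17496)
E(a, C) = 2187 - a/8 (E(a, C) = -(a - 17496)/8 = -(-17496 + a)/8 = 2187 - a/8)
(5*E((-4 + 1) + 0, 5))*(-9731) = (5*(2187 - ((-4 + 1) + 0)/8))*(-9731) = (5*(2187 - (-3 + 0)/8))*(-9731) = (5*(2187 - ⅛*(-3)))*(-9731) = (5*(2187 + 3/8))*(-9731) = (5*(17499/8))*(-9731) = (87495/8)*(-9731) = -851413845/8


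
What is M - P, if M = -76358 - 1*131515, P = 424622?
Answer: -632495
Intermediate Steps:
M = -207873 (M = -76358 - 131515 = -207873)
M - P = -207873 - 1*424622 = -207873 - 424622 = -632495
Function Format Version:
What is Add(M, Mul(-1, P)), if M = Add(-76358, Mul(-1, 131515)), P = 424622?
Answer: -632495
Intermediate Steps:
M = -207873 (M = Add(-76358, -131515) = -207873)
Add(M, Mul(-1, P)) = Add(-207873, Mul(-1, 424622)) = Add(-207873, -424622) = -632495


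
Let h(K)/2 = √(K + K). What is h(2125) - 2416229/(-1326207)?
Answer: 2416229/1326207 + 10*√170 ≈ 132.21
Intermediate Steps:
h(K) = 2*√2*√K (h(K) = 2*√(K + K) = 2*√(2*K) = 2*(√2*√K) = 2*√2*√K)
h(2125) - 2416229/(-1326207) = 2*√2*√2125 - 2416229/(-1326207) = 2*√2*(5*√85) - 2416229*(-1/1326207) = 10*√170 + 2416229/1326207 = 2416229/1326207 + 10*√170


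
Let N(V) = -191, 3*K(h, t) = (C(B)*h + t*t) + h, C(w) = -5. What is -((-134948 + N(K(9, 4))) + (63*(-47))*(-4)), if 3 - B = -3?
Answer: 123295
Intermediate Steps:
B = 6 (B = 3 - 1*(-3) = 3 + 3 = 6)
K(h, t) = -4*h/3 + t²/3 (K(h, t) = ((-5*h + t*t) + h)/3 = ((-5*h + t²) + h)/3 = ((t² - 5*h) + h)/3 = (t² - 4*h)/3 = -4*h/3 + t²/3)
-((-134948 + N(K(9, 4))) + (63*(-47))*(-4)) = -((-134948 - 191) + (63*(-47))*(-4)) = -(-135139 - 2961*(-4)) = -(-135139 + 11844) = -1*(-123295) = 123295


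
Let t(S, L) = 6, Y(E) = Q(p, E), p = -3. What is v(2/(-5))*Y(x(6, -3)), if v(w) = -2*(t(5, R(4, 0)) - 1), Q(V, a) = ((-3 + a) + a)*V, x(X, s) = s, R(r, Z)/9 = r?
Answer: -270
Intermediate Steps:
R(r, Z) = 9*r
Q(V, a) = V*(-3 + 2*a) (Q(V, a) = (-3 + 2*a)*V = V*(-3 + 2*a))
Y(E) = 9 - 6*E (Y(E) = -3*(-3 + 2*E) = 9 - 6*E)
v(w) = -10 (v(w) = -2*(6 - 1) = -2*5 = -10)
v(2/(-5))*Y(x(6, -3)) = -10*(9 - 6*(-3)) = -10*(9 + 18) = -10*27 = -270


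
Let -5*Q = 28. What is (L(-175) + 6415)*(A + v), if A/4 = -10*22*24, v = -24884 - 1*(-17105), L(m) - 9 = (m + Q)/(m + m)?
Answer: -46415521971/250 ≈ -1.8566e+8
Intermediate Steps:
Q = -28/5 (Q = -1/5*28 = -28/5 ≈ -5.6000)
L(m) = 9 + (-28/5 + m)/(2*m) (L(m) = 9 + (m - 28/5)/(m + m) = 9 + (-28/5 + m)/((2*m)) = 9 + (-28/5 + m)*(1/(2*m)) = 9 + (-28/5 + m)/(2*m))
v = -7779 (v = -24884 + 17105 = -7779)
A = -21120 (A = 4*(-10*22*24) = 4*(-220*24) = 4*(-5280) = -21120)
(L(-175) + 6415)*(A + v) = ((1/10)*(-28 + 95*(-175))/(-175) + 6415)*(-21120 - 7779) = ((1/10)*(-1/175)*(-28 - 16625) + 6415)*(-28899) = ((1/10)*(-1/175)*(-16653) + 6415)*(-28899) = (2379/250 + 6415)*(-28899) = (1606129/250)*(-28899) = -46415521971/250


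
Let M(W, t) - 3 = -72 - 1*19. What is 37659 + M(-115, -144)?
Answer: 37571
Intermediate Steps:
M(W, t) = -88 (M(W, t) = 3 + (-72 - 1*19) = 3 + (-72 - 19) = 3 - 91 = -88)
37659 + M(-115, -144) = 37659 - 88 = 37571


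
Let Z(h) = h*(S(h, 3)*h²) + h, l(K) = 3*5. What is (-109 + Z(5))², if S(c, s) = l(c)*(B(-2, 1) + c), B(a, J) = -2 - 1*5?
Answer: 14853316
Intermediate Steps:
l(K) = 15
B(a, J) = -7 (B(a, J) = -2 - 5 = -7)
S(c, s) = -105 + 15*c (S(c, s) = 15*(-7 + c) = -105 + 15*c)
Z(h) = h + h³*(-105 + 15*h) (Z(h) = h*((-105 + 15*h)*h²) + h = h*(h²*(-105 + 15*h)) + h = h³*(-105 + 15*h) + h = h + h³*(-105 + 15*h))
(-109 + Z(5))² = (-109 + 5*(1 + 15*5²*(-7 + 5)))² = (-109 + 5*(1 + 15*25*(-2)))² = (-109 + 5*(1 - 750))² = (-109 + 5*(-749))² = (-109 - 3745)² = (-3854)² = 14853316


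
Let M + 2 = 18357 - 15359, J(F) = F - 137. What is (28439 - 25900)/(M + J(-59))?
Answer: 2539/2800 ≈ 0.90679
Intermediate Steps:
J(F) = -137 + F
M = 2996 (M = -2 + (18357 - 15359) = -2 + 2998 = 2996)
(28439 - 25900)/(M + J(-59)) = (28439 - 25900)/(2996 + (-137 - 59)) = 2539/(2996 - 196) = 2539/2800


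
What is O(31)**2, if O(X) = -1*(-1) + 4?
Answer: 25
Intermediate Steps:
O(X) = 5 (O(X) = 1 + 4 = 5)
O(31)**2 = 5**2 = 25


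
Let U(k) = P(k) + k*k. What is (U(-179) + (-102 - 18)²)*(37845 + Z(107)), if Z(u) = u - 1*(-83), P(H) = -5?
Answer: 1766193260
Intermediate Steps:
Z(u) = 83 + u (Z(u) = u + 83 = 83 + u)
U(k) = -5 + k² (U(k) = -5 + k*k = -5 + k²)
(U(-179) + (-102 - 18)²)*(37845 + Z(107)) = ((-5 + (-179)²) + (-102 - 18)²)*(37845 + (83 + 107)) = ((-5 + 32041) + (-120)²)*(37845 + 190) = (32036 + 14400)*38035 = 46436*38035 = 1766193260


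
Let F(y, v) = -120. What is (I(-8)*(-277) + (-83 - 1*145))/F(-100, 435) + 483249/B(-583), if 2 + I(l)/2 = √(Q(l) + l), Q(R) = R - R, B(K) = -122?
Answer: -1452431/366 + 277*I*√2/30 ≈ -3968.4 + 13.058*I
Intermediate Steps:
Q(R) = 0
I(l) = -4 + 2*√l (I(l) = -4 + 2*√(0 + l) = -4 + 2*√l)
(I(-8)*(-277) + (-83 - 1*145))/F(-100, 435) + 483249/B(-583) = ((-4 + 2*√(-8))*(-277) + (-83 - 1*145))/(-120) + 483249/(-122) = ((-4 + 2*(2*I*√2))*(-277) + (-83 - 145))*(-1/120) + 483249*(-1/122) = ((-4 + 4*I*√2)*(-277) - 228)*(-1/120) - 483249/122 = ((1108 - 1108*I*√2) - 228)*(-1/120) - 483249/122 = (880 - 1108*I*√2)*(-1/120) - 483249/122 = (-22/3 + 277*I*√2/30) - 483249/122 = -1452431/366 + 277*I*√2/30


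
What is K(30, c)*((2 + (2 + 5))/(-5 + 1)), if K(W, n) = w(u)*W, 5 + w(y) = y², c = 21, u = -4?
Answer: -1485/2 ≈ -742.50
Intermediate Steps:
w(y) = -5 + y²
K(W, n) = 11*W (K(W, n) = (-5 + (-4)²)*W = (-5 + 16)*W = 11*W)
K(30, c)*((2 + (2 + 5))/(-5 + 1)) = (11*30)*((2 + (2 + 5))/(-5 + 1)) = 330*((2 + 7)/(-4)) = 330*(9*(-¼)) = 330*(-9/4) = -1485/2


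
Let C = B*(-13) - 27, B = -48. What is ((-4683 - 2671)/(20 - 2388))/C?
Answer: 3677/706848 ≈ 0.0052020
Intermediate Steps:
C = 597 (C = -48*(-13) - 27 = 624 - 27 = 597)
((-4683 - 2671)/(20 - 2388))/C = ((-4683 - 2671)/(20 - 2388))/597 = -7354/(-2368)*(1/597) = -7354*(-1/2368)*(1/597) = (3677/1184)*(1/597) = 3677/706848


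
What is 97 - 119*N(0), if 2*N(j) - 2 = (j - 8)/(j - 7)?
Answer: -90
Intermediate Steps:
N(j) = 1 + (-8 + j)/(2*(-7 + j)) (N(j) = 1 + ((j - 8)/(j - 7))/2 = 1 + ((-8 + j)/(-7 + j))/2 = 1 + (-8 + j)/(2*(-7 + j)))
97 - 119*N(0) = 97 - 119*(-22 + 3*0)/(2*(-7 + 0)) = 97 - 119*(-22 + 0)/(2*(-7)) = 97 - 119*(-1)*(-22)/(2*7) = 97 - 119*11/7 = 97 - 187 = -90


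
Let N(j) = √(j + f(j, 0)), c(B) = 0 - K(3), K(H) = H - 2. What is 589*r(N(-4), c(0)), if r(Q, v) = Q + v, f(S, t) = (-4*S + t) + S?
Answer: -589 + 1178*√2 ≈ 1076.9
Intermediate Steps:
K(H) = -2 + H
f(S, t) = t - 3*S (f(S, t) = (t - 4*S) + S = t - 3*S)
c(B) = -1 (c(B) = 0 - (-2 + 3) = 0 - 1*1 = 0 - 1 = -1)
N(j) = √2*√(-j) (N(j) = √(j + (0 - 3*j)) = √(j - 3*j) = √(-2*j) = √2*√(-j))
589*r(N(-4), c(0)) = 589*(√2*√(-1*(-4)) - 1) = 589*(√2*√4 - 1) = 589*(√2*2 - 1) = 589*(2*√2 - 1) = 589*(-1 + 2*√2) = -589 + 1178*√2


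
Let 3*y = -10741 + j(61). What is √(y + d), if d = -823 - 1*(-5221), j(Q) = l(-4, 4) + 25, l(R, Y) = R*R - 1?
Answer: √831 ≈ 28.827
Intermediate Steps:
l(R, Y) = -1 + R² (l(R, Y) = R² - 1 = -1 + R²)
j(Q) = 40 (j(Q) = (-1 + (-4)²) + 25 = (-1 + 16) + 25 = 15 + 25 = 40)
y = -3567 (y = (-10741 + 40)/3 = (⅓)*(-10701) = -3567)
d = 4398 (d = -823 + 5221 = 4398)
√(y + d) = √(-3567 + 4398) = √831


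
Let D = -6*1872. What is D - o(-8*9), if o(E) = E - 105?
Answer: -11055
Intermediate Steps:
o(E) = -105 + E
D = -11232
D - o(-8*9) = -11232 - (-105 - 8*9) = -11232 - (-105 - 72) = -11232 - 1*(-177) = -11232 + 177 = -11055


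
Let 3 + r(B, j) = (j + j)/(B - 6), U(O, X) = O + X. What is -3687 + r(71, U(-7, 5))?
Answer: -239854/65 ≈ -3690.1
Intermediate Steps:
r(B, j) = -3 + 2*j/(-6 + B) (r(B, j) = -3 + (j + j)/(B - 6) = -3 + (2*j)/(-6 + B) = -3 + 2*j/(-6 + B))
-3687 + r(71, U(-7, 5)) = -3687 + (18 - 3*71 + 2*(-7 + 5))/(-6 + 71) = -3687 + (18 - 213 + 2*(-2))/65 = -3687 + (18 - 213 - 4)/65 = -3687 + (1/65)*(-199) = -3687 - 199/65 = -239854/65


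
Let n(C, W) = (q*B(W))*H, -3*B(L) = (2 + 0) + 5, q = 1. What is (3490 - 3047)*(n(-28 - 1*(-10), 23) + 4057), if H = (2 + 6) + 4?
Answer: 1784847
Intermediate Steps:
B(L) = -7/3 (B(L) = -((2 + 0) + 5)/3 = -(2 + 5)/3 = -1/3*7 = -7/3)
H = 12 (H = 8 + 4 = 12)
n(C, W) = -28 (n(C, W) = (1*(-7/3))*12 = -7/3*12 = -28)
(3490 - 3047)*(n(-28 - 1*(-10), 23) + 4057) = (3490 - 3047)*(-28 + 4057) = 443*4029 = 1784847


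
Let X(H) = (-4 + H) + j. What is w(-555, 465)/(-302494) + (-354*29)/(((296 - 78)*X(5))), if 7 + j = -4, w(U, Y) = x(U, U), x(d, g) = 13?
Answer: 388171883/82429615 ≈ 4.7091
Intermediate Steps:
w(U, Y) = 13
j = -11 (j = -7 - 4 = -11)
X(H) = -15 + H (X(H) = (-4 + H) - 11 = -15 + H)
w(-555, 465)/(-302494) + (-354*29)/(((296 - 78)*X(5))) = 13/(-302494) + (-354*29)/(((296 - 78)*(-15 + 5))) = 13*(-1/302494) - 10266/(218*(-10)) = -13/302494 - 10266/(-2180) = -13/302494 - 10266*(-1/2180) = -13/302494 + 5133/1090 = 388171883/82429615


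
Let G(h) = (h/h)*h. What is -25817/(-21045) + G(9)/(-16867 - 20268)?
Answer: 191704978/156301215 ≈ 1.2265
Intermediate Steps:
G(h) = h (G(h) = 1*h = h)
-25817/(-21045) + G(9)/(-16867 - 20268) = -25817/(-21045) + 9/(-16867 - 20268) = -25817*(-1/21045) + 9/(-37135) = 25817/21045 + 9*(-1/37135) = 25817/21045 - 9/37135 = 191704978/156301215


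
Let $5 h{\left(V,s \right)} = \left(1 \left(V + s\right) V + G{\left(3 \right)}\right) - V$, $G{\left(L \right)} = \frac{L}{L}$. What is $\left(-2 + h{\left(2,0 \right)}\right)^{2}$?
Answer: $\frac{49}{25} \approx 1.96$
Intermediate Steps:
$G{\left(L \right)} = 1$
$h{\left(V,s \right)} = \frac{1}{5} - \frac{V}{5} + \frac{V \left(V + s\right)}{5}$ ($h{\left(V,s \right)} = \frac{\left(1 \left(V + s\right) V + 1\right) - V}{5} = \frac{\left(\left(V + s\right) V + 1\right) - V}{5} = \frac{\left(V \left(V + s\right) + 1\right) - V}{5} = \frac{\left(1 + V \left(V + s\right)\right) - V}{5} = \frac{1 - V + V \left(V + s\right)}{5} = \frac{1}{5} - \frac{V}{5} + \frac{V \left(V + s\right)}{5}$)
$\left(-2 + h{\left(2,0 \right)}\right)^{2} = \left(-2 + \left(\frac{1}{5} - \frac{2}{5} + \frac{2^{2}}{5} + \frac{1}{5} \cdot 2 \cdot 0\right)\right)^{2} = \left(-2 + \left(\frac{1}{5} - \frac{2}{5} + \frac{1}{5} \cdot 4 + 0\right)\right)^{2} = \left(-2 + \left(\frac{1}{5} - \frac{2}{5} + \frac{4}{5} + 0\right)\right)^{2} = \left(-2 + \frac{3}{5}\right)^{2} = \left(- \frac{7}{5}\right)^{2} = \frac{49}{25}$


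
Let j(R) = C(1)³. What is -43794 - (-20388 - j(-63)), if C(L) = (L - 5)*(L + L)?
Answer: -23918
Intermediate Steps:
C(L) = 2*L*(-5 + L) (C(L) = (-5 + L)*(2*L) = 2*L*(-5 + L))
j(R) = -512 (j(R) = (2*1*(-5 + 1))³ = (2*1*(-4))³ = (-8)³ = -512)
-43794 - (-20388 - j(-63)) = -43794 - (-20388 - 1*(-512)) = -43794 - (-20388 + 512) = -43794 - 1*(-19876) = -43794 + 19876 = -23918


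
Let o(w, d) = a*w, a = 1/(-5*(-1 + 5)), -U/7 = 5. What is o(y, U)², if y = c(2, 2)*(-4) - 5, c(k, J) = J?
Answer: 169/400 ≈ 0.42250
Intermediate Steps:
U = -35 (U = -7*5 = -35)
a = -1/20 (a = 1/(-5*4) = 1/(-20) = 1*(-1/20) = -1/20 ≈ -0.050000)
y = -13 (y = 2*(-4) - 5 = -8 - 5 = -13)
o(w, d) = -w/20
o(y, U)² = (-1/20*(-13))² = (13/20)² = 169/400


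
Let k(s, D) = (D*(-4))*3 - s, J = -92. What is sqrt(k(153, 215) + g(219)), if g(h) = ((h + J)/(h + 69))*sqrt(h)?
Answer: sqrt(-1574208 + 254*sqrt(219))/24 ≈ 52.216*I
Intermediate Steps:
k(s, D) = -s - 12*D (k(s, D) = -4*D*3 - s = -12*D - s = -s - 12*D)
g(h) = sqrt(h)*(-92 + h)/(69 + h) (g(h) = ((h - 92)/(h + 69))*sqrt(h) = ((-92 + h)/(69 + h))*sqrt(h) = sqrt(h)*(-92 + h)/(69 + h))
sqrt(k(153, 215) + g(219)) = sqrt((-1*153 - 12*215) + sqrt(219)*(-92 + 219)/(69 + 219)) = sqrt((-153 - 2580) + sqrt(219)*127/288) = sqrt(-2733 + sqrt(219)*(1/288)*127) = sqrt(-2733 + 127*sqrt(219)/288)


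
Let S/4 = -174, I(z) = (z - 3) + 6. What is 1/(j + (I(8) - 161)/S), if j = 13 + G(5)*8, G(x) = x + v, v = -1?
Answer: 116/5245 ≈ 0.022116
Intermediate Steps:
I(z) = 3 + z (I(z) = (-3 + z) + 6 = 3 + z)
S = -696 (S = 4*(-174) = -696)
G(x) = -1 + x (G(x) = x - 1 = -1 + x)
j = 45 (j = 13 + (-1 + 5)*8 = 13 + 4*8 = 13 + 32 = 45)
1/(j + (I(8) - 161)/S) = 1/(45 + ((3 + 8) - 161)/(-696)) = 1/(45 + (11 - 161)*(-1/696)) = 1/(45 - 150*(-1/696)) = 1/(45 + 25/116) = 1/(5245/116) = 116/5245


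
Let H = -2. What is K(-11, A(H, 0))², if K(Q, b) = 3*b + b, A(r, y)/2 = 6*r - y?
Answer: 9216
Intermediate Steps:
A(r, y) = -2*y + 12*r (A(r, y) = 2*(6*r - y) = 2*(-y + 6*r) = -2*y + 12*r)
K(Q, b) = 4*b
K(-11, A(H, 0))² = (4*(-2*0 + 12*(-2)))² = (4*(0 - 24))² = (4*(-24))² = (-96)² = 9216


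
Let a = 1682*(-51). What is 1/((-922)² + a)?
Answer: 1/764302 ≈ 1.3084e-6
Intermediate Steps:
a = -85782
1/((-922)² + a) = 1/((-922)² - 85782) = 1/(850084 - 85782) = 1/764302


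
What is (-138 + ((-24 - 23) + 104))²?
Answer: 6561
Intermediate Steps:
(-138 + ((-24 - 23) + 104))² = (-138 + (-47 + 104))² = (-138 + 57)² = (-81)² = 6561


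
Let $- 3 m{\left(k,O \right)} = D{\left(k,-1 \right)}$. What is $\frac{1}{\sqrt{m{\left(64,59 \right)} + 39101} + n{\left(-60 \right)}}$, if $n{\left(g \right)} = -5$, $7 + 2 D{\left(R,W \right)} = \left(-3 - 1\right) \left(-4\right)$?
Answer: $\frac{10}{78149} + \frac{\sqrt{156398}}{78149} \approx 0.0051884$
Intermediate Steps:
$D{\left(R,W \right)} = \frac{9}{2}$ ($D{\left(R,W \right)} = - \frac{7}{2} + \frac{\left(-3 - 1\right) \left(-4\right)}{2} = - \frac{7}{2} + \frac{\left(-4\right) \left(-4\right)}{2} = - \frac{7}{2} + \frac{1}{2} \cdot 16 = - \frac{7}{2} + 8 = \frac{9}{2}$)
$m{\left(k,O \right)} = - \frac{3}{2}$ ($m{\left(k,O \right)} = \left(- \frac{1}{3}\right) \frac{9}{2} = - \frac{3}{2}$)
$\frac{1}{\sqrt{m{\left(64,59 \right)} + 39101} + n{\left(-60 \right)}} = \frac{1}{\sqrt{- \frac{3}{2} + 39101} - 5} = \frac{1}{\sqrt{\frac{78199}{2}} - 5} = \frac{1}{\frac{\sqrt{156398}}{2} - 5} = \frac{1}{-5 + \frac{\sqrt{156398}}{2}}$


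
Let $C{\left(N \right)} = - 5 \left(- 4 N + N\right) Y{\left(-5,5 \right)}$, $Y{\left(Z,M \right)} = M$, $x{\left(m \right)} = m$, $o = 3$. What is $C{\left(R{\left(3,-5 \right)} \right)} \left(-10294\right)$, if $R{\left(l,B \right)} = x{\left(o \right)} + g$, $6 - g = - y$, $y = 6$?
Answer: $-11580750$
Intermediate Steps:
$g = 12$ ($g = 6 - \left(-1\right) 6 = 6 - -6 = 6 + 6 = 12$)
$R{\left(l,B \right)} = 15$ ($R{\left(l,B \right)} = 3 + 12 = 15$)
$C{\left(N \right)} = 75 N$ ($C{\left(N \right)} = - 5 \left(- 4 N + N\right) 5 = - 5 \left(- 3 N\right) 5 = 15 N 5 = 75 N$)
$C{\left(R{\left(3,-5 \right)} \right)} \left(-10294\right) = 75 \cdot 15 \left(-10294\right) = 1125 \left(-10294\right) = -11580750$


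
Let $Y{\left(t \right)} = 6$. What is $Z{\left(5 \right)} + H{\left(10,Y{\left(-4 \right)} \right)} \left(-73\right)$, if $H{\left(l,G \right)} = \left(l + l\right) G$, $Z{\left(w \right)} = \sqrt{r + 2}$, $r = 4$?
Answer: $-8760 + \sqrt{6} \approx -8757.5$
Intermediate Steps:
$Z{\left(w \right)} = \sqrt{6}$ ($Z{\left(w \right)} = \sqrt{4 + 2} = \sqrt{6}$)
$H{\left(l,G \right)} = 2 G l$ ($H{\left(l,G \right)} = 2 l G = 2 G l$)
$Z{\left(5 \right)} + H{\left(10,Y{\left(-4 \right)} \right)} \left(-73\right) = \sqrt{6} + 2 \cdot 6 \cdot 10 \left(-73\right) = \sqrt{6} + 120 \left(-73\right) = \sqrt{6} - 8760 = -8760 + \sqrt{6}$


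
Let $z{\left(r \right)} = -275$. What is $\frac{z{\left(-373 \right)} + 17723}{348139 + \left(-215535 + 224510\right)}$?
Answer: $\frac{2908}{59519} \approx 0.048858$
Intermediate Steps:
$\frac{z{\left(-373 \right)} + 17723}{348139 + \left(-215535 + 224510\right)} = \frac{-275 + 17723}{348139 + \left(-215535 + 224510\right)} = \frac{17448}{348139 + 8975} = \frac{17448}{357114} = 17448 \cdot \frac{1}{357114} = \frac{2908}{59519}$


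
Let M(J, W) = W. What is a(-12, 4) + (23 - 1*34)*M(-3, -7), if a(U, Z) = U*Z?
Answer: 29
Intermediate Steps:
a(-12, 4) + (23 - 1*34)*M(-3, -7) = -12*4 + (23 - 1*34)*(-7) = -48 + (23 - 34)*(-7) = -48 - 11*(-7) = -48 + 77 = 29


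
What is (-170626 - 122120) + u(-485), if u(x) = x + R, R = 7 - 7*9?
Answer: -293287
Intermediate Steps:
R = -56 (R = 7 - 63 = -56)
u(x) = -56 + x (u(x) = x - 56 = -56 + x)
(-170626 - 122120) + u(-485) = (-170626 - 122120) + (-56 - 485) = -292746 - 541 = -293287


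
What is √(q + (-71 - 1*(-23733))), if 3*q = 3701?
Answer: √224061/3 ≈ 157.78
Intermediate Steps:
q = 3701/3 (q = (⅓)*3701 = 3701/3 ≈ 1233.7)
√(q + (-71 - 1*(-23733))) = √(3701/3 + (-71 - 1*(-23733))) = √(3701/3 + (-71 + 23733)) = √(3701/3 + 23662) = √(74687/3) = √224061/3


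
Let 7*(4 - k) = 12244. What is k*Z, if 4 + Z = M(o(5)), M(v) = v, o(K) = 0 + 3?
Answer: 12216/7 ≈ 1745.1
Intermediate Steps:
k = -12216/7 (k = 4 - 1/7*12244 = 4 - 12244/7 = -12216/7 ≈ -1745.1)
o(K) = 3
Z = -1 (Z = -4 + 3 = -1)
k*Z = -12216/7*(-1) = 12216/7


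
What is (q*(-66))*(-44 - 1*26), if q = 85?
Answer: 392700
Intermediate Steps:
(q*(-66))*(-44 - 1*26) = (85*(-66))*(-44 - 1*26) = -5610*(-44 - 26) = -5610*(-70) = 392700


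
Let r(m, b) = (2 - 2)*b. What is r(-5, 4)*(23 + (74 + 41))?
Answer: 0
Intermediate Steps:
r(m, b) = 0 (r(m, b) = 0*b = 0)
r(-5, 4)*(23 + (74 + 41)) = 0*(23 + (74 + 41)) = 0*(23 + 115) = 0*138 = 0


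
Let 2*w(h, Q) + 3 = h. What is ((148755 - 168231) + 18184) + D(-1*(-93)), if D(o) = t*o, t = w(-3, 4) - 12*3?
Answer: -4919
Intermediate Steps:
w(h, Q) = -3/2 + h/2
t = -39 (t = (-3/2 + (½)*(-3)) - 12*3 = (-3/2 - 3/2) - 36 = -3 - 36 = -39)
D(o) = -39*o
((148755 - 168231) + 18184) + D(-1*(-93)) = ((148755 - 168231) + 18184) - (-39)*(-93) = (-19476 + 18184) - 39*93 = -1292 - 3627 = -4919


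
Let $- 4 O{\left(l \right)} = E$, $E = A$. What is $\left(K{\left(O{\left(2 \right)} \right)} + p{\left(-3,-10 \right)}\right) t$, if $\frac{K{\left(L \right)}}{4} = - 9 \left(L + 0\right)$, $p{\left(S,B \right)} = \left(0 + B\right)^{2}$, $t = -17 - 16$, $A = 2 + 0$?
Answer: $-3894$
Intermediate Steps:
$A = 2$
$E = 2$
$O{\left(l \right)} = - \frac{1}{2}$ ($O{\left(l \right)} = \left(- \frac{1}{4}\right) 2 = - \frac{1}{2}$)
$t = -33$
$p{\left(S,B \right)} = B^{2}$
$K{\left(L \right)} = - 36 L$ ($K{\left(L \right)} = 4 \left(- 9 \left(L + 0\right)\right) = 4 \left(- 9 L\right) = - 36 L$)
$\left(K{\left(O{\left(2 \right)} \right)} + p{\left(-3,-10 \right)}\right) t = \left(\left(-36\right) \left(- \frac{1}{2}\right) + \left(-10\right)^{2}\right) \left(-33\right) = \left(18 + 100\right) \left(-33\right) = 118 \left(-33\right) = -3894$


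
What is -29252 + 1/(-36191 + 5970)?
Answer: -884024693/30221 ≈ -29252.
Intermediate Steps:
-29252 + 1/(-36191 + 5970) = -29252 + 1/(-30221) = -29252 - 1/30221 = -884024693/30221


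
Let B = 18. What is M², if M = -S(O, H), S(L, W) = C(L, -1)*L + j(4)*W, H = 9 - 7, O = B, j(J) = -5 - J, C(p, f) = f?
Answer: 1296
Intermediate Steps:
O = 18
H = 2
S(L, W) = -L - 9*W (S(L, W) = -L + (-5 - 1*4)*W = -L + (-5 - 4)*W = -L - 9*W)
M = 36 (M = -(-1*18 - 9*2) = -(-18 - 18) = -1*(-36) = 36)
M² = 36² = 1296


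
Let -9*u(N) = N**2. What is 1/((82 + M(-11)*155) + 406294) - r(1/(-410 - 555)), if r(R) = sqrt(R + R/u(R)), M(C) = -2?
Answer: 1/406066 - 4*sqrt(505480510)/965 ≈ -93.193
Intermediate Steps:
u(N) = -N**2/9
r(R) = sqrt(R - 9/R) (r(R) = sqrt(R + R/((-R**2/9))) = sqrt(R + R*(-9/R**2)) = sqrt(R - 9/R))
1/((82 + M(-11)*155) + 406294) - r(1/(-410 - 555)) = 1/((82 - 2*155) + 406294) - sqrt(1/(-410 - 555) - 9/(1/(-410 - 555))) = 1/((82 - 310) + 406294) - sqrt(1/(-965) - 9/(1/(-965))) = 1/(-228 + 406294) - sqrt(-1/965 - 9/(-1/965)) = 1/406066 - sqrt(-1/965 - 9*(-965)) = 1/406066 - sqrt(-1/965 + 8685) = 1/406066 - sqrt(8381024/965) = 1/406066 - 4*sqrt(505480510)/965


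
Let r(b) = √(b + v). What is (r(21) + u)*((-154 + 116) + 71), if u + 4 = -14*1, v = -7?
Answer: -594 + 33*√14 ≈ -470.53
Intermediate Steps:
r(b) = √(-7 + b) (r(b) = √(b - 7) = √(-7 + b))
u = -18 (u = -4 - 14*1 = -4 - 14 = -18)
(r(21) + u)*((-154 + 116) + 71) = (√(-7 + 21) - 18)*((-154 + 116) + 71) = (√14 - 18)*(-38 + 71) = (-18 + √14)*33 = -594 + 33*√14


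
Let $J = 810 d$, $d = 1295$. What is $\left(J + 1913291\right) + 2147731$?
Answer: $5109972$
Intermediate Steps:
$J = 1048950$ ($J = 810 \cdot 1295 = 1048950$)
$\left(J + 1913291\right) + 2147731 = \left(1048950 + 1913291\right) + 2147731 = 2962241 + 2147731 = 5109972$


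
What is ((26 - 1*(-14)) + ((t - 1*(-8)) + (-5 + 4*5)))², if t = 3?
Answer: 4356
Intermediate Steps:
((26 - 1*(-14)) + ((t - 1*(-8)) + (-5 + 4*5)))² = ((26 - 1*(-14)) + ((3 - 1*(-8)) + (-5 + 4*5)))² = ((26 + 14) + ((3 + 8) + (-5 + 20)))² = (40 + (11 + 15))² = (40 + 26)² = 66² = 4356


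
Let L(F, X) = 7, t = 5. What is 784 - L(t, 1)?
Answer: 777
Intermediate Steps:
784 - L(t, 1) = 784 - 1*7 = 784 - 7 = 777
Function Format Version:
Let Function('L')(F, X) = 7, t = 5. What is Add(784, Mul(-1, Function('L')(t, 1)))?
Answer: 777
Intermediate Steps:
Add(784, Mul(-1, Function('L')(t, 1))) = Add(784, Mul(-1, 7)) = Add(784, -7) = 777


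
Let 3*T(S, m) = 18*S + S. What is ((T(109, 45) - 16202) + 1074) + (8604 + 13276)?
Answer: 22327/3 ≈ 7442.3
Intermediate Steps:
T(S, m) = 19*S/3 (T(S, m) = (18*S + S)/3 = (19*S)/3 = 19*S/3)
((T(109, 45) - 16202) + 1074) + (8604 + 13276) = (((19/3)*109 - 16202) + 1074) + (8604 + 13276) = ((2071/3 - 16202) + 1074) + 21880 = (-46535/3 + 1074) + 21880 = -43313/3 + 21880 = 22327/3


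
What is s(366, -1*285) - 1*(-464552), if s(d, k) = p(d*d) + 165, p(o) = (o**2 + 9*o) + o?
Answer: 17946014213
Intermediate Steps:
p(o) = o**2 + 10*o
s(d, k) = 165 + d**2*(10 + d**2) (s(d, k) = (d*d)*(10 + d*d) + 165 = d**2*(10 + d**2) + 165 = 165 + d**2*(10 + d**2))
s(366, -1*285) - 1*(-464552) = (165 + 366**2*(10 + 366**2)) - 1*(-464552) = (165 + 133956*(10 + 133956)) + 464552 = (165 + 133956*133966) + 464552 = (165 + 17945549496) + 464552 = 17945549661 + 464552 = 17946014213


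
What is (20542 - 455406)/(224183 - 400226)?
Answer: 434864/176043 ≈ 2.4702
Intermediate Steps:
(20542 - 455406)/(224183 - 400226) = -434864/(-176043) = -434864*(-1/176043) = 434864/176043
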